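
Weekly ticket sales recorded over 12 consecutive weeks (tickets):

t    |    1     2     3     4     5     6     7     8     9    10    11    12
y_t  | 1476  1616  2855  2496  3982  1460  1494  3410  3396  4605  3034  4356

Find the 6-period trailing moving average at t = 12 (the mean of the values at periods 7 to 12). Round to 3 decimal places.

Sum of periods 7–12: 1494 + 3410 + 3396 + 4605 + 3034 + 4356 = 20295
Divide by 6: 20295 / 6 = 3382.500

3382.500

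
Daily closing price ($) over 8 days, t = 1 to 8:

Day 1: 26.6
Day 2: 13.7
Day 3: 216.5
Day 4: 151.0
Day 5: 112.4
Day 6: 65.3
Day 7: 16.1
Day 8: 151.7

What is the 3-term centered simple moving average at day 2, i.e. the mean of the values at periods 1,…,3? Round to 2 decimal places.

Sum of periods 1–3: 26.6 + 13.7 + 216.5 = 256.8
Divide by 3: 256.8 / 3 = 85.60

85.60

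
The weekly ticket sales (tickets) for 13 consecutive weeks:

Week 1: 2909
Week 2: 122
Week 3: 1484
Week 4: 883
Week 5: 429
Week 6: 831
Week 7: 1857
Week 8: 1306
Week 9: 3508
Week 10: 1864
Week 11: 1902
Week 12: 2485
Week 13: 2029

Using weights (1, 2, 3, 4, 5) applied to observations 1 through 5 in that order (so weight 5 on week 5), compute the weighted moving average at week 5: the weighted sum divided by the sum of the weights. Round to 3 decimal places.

Weighted sum: 1·2909 + 2·122 + 3·1484 + 4·883 + 5·429 = 2909 + 244 + 4452 + 3532 + 2145 = 13282
Weight total: 1 + 2 + 3 + 4 + 5 = 15
WMA = 13282 / 15 = 885.467

885.467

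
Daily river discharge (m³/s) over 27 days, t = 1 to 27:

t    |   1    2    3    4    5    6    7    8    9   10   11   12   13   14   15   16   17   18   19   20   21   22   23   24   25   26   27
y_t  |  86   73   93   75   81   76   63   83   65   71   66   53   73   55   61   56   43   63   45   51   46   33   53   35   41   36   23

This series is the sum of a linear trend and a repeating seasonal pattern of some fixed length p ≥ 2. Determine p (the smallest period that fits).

5

First differences y_{t+1} − y_t: -13, 20, -18, 6, -5, -13, 20, -18, 6, -5, -13, 20, …
The difference pattern repeats every 5 terms and not for any smaller step, so p = 5.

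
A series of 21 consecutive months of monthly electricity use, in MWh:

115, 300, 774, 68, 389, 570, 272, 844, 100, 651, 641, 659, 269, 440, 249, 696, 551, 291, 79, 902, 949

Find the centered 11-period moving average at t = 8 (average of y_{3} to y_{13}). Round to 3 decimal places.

476.091

Sum of periods 3–13: 774 + 68 + 389 + 570 + 272 + 844 + 100 + 651 + 641 + 659 + 269 = 5237
Divide by 11: 5237 / 11 = 476.091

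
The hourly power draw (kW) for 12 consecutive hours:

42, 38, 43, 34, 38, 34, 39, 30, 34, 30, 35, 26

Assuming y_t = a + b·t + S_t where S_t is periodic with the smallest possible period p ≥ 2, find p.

4

First differences y_{t+1} − y_t: -4, 5, -9, 4, -4, 5, -9, 4, -4, 5, …
The difference pattern repeats every 4 terms and not for any smaller step, so p = 4.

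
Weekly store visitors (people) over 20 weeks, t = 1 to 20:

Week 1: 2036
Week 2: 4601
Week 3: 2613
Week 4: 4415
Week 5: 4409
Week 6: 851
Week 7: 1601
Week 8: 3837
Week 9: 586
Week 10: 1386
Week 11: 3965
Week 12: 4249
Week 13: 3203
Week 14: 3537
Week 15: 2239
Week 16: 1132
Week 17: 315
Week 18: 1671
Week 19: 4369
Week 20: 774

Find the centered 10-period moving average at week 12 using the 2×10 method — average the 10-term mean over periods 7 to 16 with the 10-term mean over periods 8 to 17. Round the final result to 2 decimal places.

2509.20

Sum over 7–16: 1601 + 3837 + 586 + 1386 + 3965 + 4249 + 3203 + 3537 + 2239 + 1132 = 25735
Sum over 8–17: 3837 + 586 + 1386 + 3965 + 4249 + 3203 + 3537 + 2239 + 1132 + 315 = 24449
CMA at t=12 = (25735 + 24449) / (2·10) = 50184 / 20 = 2509.20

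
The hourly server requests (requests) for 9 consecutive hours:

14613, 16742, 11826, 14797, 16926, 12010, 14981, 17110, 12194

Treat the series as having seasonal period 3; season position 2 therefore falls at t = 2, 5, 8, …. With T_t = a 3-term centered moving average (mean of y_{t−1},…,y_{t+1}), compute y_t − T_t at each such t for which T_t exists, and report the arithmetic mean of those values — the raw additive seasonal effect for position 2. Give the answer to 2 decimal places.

Season position 2 occurs at t = 2, 5, 8 (where T_t is defined).
t=2: T_2 = 14393.6667; y_2 − T_2 = 16742 − 14393.6667 = 2348.3333
t=5: T_5 = 14577.6667; y_5 − T_5 = 16926 − 14577.6667 = 2348.3333
t=8: T_8 = 14761.6667; y_8 − T_8 = 17110 − 14761.6667 = 2348.3333
Mean deviation: (2348.3333 + 2348.3333 + 2348.3333) / 3 = 2348.33

2348.33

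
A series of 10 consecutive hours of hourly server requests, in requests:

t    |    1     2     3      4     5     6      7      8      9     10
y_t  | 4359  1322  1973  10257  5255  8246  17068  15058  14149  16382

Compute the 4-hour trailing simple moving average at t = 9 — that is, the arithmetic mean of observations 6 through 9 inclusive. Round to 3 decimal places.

13630.250

Sum of periods 6–9: 8246 + 17068 + 15058 + 14149 = 54521
Divide by 4: 54521 / 4 = 13630.250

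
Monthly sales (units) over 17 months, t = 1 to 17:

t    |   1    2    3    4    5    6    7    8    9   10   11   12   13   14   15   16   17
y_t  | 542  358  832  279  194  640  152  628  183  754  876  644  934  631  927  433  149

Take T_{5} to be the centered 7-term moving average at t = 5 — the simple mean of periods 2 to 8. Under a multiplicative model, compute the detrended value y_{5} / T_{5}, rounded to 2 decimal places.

Trend T_5 = (358 + 832 + 279 + 194 + 640 + 152 + 628) / 7 = 3083/7 = 440.4286
Ratio to trend: 194 / 440.4286 = 0.44

0.44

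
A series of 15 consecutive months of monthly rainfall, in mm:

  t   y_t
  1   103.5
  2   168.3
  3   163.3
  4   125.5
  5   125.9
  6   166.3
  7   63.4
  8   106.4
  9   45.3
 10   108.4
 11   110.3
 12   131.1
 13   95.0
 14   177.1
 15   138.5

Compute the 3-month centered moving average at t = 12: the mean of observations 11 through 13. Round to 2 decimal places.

Sum of periods 11–13: 110.3 + 131.1 + 95.0 = 336.4
Divide by 3: 336.4 / 3 = 112.13

112.13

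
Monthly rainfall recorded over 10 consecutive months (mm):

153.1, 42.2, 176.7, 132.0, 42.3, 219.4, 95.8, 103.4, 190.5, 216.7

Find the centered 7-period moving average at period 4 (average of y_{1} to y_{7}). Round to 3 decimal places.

Sum of periods 1–7: 153.1 + 42.2 + 176.7 + 132.0 + 42.3 + 219.4 + 95.8 = 861.5
Divide by 7: 861.5 / 7 = 123.071

123.071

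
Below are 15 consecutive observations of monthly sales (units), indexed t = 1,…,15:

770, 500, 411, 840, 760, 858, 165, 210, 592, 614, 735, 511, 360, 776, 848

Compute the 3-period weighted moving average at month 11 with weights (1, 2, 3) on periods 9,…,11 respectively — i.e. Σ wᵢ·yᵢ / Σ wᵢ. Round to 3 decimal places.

670.833

Weighted sum: 1·592 + 2·614 + 3·735 = 592 + 1228 + 2205 = 4025
Weight total: 1 + 2 + 3 = 6
WMA = 4025 / 6 = 670.833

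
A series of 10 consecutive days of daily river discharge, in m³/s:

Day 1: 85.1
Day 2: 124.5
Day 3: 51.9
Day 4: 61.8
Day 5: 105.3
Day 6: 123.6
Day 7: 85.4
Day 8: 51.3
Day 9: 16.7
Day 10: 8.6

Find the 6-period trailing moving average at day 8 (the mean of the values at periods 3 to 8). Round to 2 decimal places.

Sum of periods 3–8: 51.9 + 61.8 + 105.3 + 123.6 + 85.4 + 51.3 = 479.3
Divide by 6: 479.3 / 6 = 79.88

79.88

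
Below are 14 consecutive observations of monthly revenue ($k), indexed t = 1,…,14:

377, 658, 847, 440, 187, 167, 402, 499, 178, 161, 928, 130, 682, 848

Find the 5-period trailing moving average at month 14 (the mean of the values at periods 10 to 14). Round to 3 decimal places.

Sum of periods 10–14: 161 + 928 + 130 + 682 + 848 = 2749
Divide by 5: 2749 / 5 = 549.800

549.800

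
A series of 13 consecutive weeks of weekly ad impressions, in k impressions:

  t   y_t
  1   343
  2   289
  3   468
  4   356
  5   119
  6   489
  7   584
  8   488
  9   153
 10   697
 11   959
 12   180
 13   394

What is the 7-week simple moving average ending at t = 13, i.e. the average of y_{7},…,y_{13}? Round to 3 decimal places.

Sum of periods 7–13: 584 + 488 + 153 + 697 + 959 + 180 + 394 = 3455
Divide by 7: 3455 / 7 = 493.571

493.571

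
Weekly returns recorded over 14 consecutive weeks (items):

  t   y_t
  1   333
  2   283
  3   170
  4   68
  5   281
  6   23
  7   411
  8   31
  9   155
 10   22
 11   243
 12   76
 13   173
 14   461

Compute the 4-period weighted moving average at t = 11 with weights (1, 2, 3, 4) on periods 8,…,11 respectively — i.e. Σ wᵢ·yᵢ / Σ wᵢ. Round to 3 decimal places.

137.900

Weighted sum: 1·31 + 2·155 + 3·22 + 4·243 = 31 + 310 + 66 + 972 = 1379
Weight total: 1 + 2 + 3 + 4 = 10
WMA = 1379 / 10 = 137.900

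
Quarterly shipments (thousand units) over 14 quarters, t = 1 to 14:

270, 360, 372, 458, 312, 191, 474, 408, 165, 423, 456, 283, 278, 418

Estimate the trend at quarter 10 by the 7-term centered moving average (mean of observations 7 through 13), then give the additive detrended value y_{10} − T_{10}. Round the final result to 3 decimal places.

67.714

Trend T_10 = (474 + 408 + 165 + 423 + 456 + 283 + 278) / 7 = 2487/7 = 355.28571
Detrended value: 423 − 355.28571 = 67.714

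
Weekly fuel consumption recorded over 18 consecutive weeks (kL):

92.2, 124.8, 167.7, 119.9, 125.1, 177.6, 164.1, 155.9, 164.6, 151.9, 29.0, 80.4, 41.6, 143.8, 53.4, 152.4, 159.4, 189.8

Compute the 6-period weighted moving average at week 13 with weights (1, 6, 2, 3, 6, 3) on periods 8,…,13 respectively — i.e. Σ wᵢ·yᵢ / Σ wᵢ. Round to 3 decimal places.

Weighted sum: 1·155.9 + 6·164.6 + 2·151.9 + 3·29.0 + 6·80.4 + 3·41.6 = 155.9 + 987.6 + 303.8 + 87.0 + 482.4 + 124.8 = 2141.5
Weight total: 1 + 6 + 2 + 3 + 6 + 3 = 21
WMA = 2141.5 / 21 = 101.976

101.976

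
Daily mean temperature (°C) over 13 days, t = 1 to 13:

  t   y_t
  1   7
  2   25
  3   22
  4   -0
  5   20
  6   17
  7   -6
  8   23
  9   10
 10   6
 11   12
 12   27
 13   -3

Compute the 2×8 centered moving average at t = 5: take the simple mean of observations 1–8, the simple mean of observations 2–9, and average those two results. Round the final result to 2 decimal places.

13.69

Sum over 1–8: 7 + 25 + 22 + (-0) + 20 + 17 + (-6) + 23 = 108
Sum over 2–9: 25 + 22 + (-0) + 20 + 17 + (-6) + 23 + 10 = 111
CMA at t=5 = (108 + 111) / (2·8) = 219 / 16 = 13.69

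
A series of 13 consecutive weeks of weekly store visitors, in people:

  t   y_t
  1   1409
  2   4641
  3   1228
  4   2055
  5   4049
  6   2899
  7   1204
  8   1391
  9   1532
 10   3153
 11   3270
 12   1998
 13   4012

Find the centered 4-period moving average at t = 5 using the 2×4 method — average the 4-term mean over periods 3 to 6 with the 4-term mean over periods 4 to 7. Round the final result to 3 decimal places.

2554.750

Sum over 3–6: 1228 + 2055 + 4049 + 2899 = 10231
Sum over 4–7: 2055 + 4049 + 2899 + 1204 = 10207
CMA at t=5 = (10231 + 10207) / (2·4) = 20438 / 8 = 2554.750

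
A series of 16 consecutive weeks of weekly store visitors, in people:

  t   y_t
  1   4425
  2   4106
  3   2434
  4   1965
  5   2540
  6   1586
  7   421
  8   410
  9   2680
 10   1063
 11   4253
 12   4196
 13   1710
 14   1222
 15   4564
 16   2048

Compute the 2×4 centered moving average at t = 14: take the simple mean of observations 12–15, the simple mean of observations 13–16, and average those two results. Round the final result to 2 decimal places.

Sum over 12–15: 4196 + 1710 + 1222 + 4564 = 11692
Sum over 13–16: 1710 + 1222 + 4564 + 2048 = 9544
CMA at t=14 = (11692 + 9544) / (2·4) = 21236 / 8 = 2654.50

2654.50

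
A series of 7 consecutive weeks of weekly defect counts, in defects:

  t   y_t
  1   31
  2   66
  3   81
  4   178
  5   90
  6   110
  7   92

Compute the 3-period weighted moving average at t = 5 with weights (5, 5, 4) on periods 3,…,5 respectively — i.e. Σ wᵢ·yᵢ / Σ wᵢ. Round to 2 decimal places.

Weighted sum: 5·81 + 5·178 + 4·90 = 405 + 890 + 360 = 1655
Weight total: 5 + 5 + 4 = 14
WMA = 1655 / 14 = 118.21

118.21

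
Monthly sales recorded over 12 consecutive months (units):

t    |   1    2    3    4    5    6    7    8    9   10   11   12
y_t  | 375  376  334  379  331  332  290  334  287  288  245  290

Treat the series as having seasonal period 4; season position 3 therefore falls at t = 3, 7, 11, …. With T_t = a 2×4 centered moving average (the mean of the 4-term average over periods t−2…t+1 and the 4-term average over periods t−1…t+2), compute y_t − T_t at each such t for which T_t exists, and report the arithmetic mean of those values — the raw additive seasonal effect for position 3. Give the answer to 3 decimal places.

Season position 3 occurs at t = 3, 7 (where T_t is defined).
t=3: T_3 = 360.50000; y_3 − T_3 = 334 − 360.50000 = -26.50000
t=7: T_7 = 316.25000; y_7 − T_7 = 290 − 316.25000 = -26.25000
Mean deviation: (-26.50000 + -26.25000) / 2 = -26.375

-26.375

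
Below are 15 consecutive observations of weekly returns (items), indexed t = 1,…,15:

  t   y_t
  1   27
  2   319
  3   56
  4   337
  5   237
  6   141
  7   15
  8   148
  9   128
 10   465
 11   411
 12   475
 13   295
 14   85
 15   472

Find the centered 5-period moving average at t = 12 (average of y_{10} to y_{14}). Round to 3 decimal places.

346.200

Sum of periods 10–14: 465 + 411 + 475 + 295 + 85 = 1731
Divide by 5: 1731 / 5 = 346.200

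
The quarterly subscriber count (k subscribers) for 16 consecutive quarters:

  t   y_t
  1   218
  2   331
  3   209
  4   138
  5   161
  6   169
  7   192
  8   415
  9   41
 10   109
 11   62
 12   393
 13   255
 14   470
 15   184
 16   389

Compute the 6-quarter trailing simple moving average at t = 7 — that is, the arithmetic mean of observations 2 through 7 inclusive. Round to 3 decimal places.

Sum of periods 2–7: 331 + 209 + 138 + 161 + 169 + 192 = 1200
Divide by 6: 1200 / 6 = 200.000

200.000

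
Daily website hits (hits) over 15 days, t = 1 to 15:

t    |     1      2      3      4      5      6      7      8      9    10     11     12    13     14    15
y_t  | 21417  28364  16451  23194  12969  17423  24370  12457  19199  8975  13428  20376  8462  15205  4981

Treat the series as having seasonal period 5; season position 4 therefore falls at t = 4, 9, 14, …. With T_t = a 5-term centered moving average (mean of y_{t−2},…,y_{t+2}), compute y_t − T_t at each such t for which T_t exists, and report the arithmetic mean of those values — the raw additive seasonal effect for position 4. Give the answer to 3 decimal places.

Season position 4 occurs at t = 4, 9 (where T_t is defined).
t=4: T_4 = 19680.20000; y_4 − T_4 = 23194 − 19680.20000 = 3513.80000
t=9: T_9 = 15685.80000; y_9 − T_9 = 19199 − 15685.80000 = 3513.20000
Mean deviation: (3513.80000 + 3513.20000) / 2 = 3513.500

3513.500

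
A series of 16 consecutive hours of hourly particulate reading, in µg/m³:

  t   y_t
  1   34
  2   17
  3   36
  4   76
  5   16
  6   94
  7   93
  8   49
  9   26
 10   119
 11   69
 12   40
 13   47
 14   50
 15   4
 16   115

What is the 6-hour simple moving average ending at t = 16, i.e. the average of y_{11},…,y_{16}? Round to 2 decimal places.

Sum of periods 11–16: 69 + 40 + 47 + 50 + 4 + 115 = 325
Divide by 6: 325 / 6 = 54.17

54.17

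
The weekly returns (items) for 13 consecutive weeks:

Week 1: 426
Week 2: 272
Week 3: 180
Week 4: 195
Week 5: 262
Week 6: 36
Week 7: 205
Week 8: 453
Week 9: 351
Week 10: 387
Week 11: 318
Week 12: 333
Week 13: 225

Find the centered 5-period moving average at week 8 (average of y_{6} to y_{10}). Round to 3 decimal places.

286.400

Sum of periods 6–10: 36 + 205 + 453 + 351 + 387 = 1432
Divide by 5: 1432 / 5 = 286.400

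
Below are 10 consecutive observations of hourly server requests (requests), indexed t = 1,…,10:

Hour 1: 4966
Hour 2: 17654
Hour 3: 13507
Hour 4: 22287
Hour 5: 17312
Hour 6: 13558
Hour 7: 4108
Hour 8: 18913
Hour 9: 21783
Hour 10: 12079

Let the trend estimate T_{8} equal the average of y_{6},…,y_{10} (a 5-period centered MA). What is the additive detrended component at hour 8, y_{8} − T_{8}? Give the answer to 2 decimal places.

Trend T_8 = (13558 + 4108 + 18913 + 21783 + 12079) / 5 = 70441/5 = 14088.2000
Detrended value: 18913 − 14088.2000 = 4824.80

4824.80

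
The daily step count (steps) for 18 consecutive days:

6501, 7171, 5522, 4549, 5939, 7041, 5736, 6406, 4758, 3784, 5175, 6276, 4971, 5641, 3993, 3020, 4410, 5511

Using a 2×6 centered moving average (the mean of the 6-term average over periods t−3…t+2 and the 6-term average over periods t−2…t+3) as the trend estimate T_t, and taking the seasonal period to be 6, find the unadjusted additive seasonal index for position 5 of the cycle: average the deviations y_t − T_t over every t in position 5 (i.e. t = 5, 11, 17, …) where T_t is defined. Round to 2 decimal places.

Season position 5 occurs at t = 5, 11 (where T_t is defined).
t=5: T_5 = 5929.2500; y_5 − T_5 = 5939 − 5929.2500 = 9.7500
t=11: T_11 = 5164.5833; y_11 − T_11 = 5175 − 5164.5833 = 10.4167
Mean deviation: (9.7500 + 10.4167) / 2 = 10.08

10.08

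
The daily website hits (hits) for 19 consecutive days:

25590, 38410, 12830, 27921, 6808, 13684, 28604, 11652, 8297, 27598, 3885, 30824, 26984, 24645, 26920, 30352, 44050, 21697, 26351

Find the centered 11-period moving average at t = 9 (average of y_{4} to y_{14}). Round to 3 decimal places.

Sum of periods 4–14: 27921 + 6808 + 13684 + 28604 + 11652 + 8297 + 27598 + 3885 + 30824 + 26984 + 24645 = 210902
Divide by 11: 210902 / 11 = 19172.909

19172.909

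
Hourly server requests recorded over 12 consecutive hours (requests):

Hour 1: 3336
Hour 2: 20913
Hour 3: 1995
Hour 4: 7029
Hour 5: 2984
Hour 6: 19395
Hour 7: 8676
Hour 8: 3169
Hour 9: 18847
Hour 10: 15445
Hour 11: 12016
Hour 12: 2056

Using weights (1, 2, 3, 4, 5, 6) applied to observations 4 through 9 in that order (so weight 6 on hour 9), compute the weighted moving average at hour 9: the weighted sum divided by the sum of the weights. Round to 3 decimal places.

11181.571

Weighted sum: 1·7029 + 2·2984 + 3·19395 + 4·8676 + 5·3169 + 6·18847 = 7029 + 5968 + 58185 + 34704 + 15845 + 113082 = 234813
Weight total: 1 + 2 + 3 + 4 + 5 + 6 = 21
WMA = 234813 / 21 = 11181.571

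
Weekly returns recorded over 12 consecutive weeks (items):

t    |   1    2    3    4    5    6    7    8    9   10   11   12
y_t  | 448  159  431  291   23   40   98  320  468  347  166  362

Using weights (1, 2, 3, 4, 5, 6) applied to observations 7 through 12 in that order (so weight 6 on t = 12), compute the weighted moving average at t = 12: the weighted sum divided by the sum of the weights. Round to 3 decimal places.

311.048

Weighted sum: 1·98 + 2·320 + 3·468 + 4·347 + 5·166 + 6·362 = 98 + 640 + 1404 + 1388 + 830 + 2172 = 6532
Weight total: 1 + 2 + 3 + 4 + 5 + 6 = 21
WMA = 6532 / 21 = 311.048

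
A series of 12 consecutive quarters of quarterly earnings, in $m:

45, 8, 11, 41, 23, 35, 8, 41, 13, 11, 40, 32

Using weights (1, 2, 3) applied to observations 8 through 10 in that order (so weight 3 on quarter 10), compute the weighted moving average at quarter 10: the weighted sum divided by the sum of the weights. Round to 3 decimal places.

Weighted sum: 1·41 + 2·13 + 3·11 = 41 + 26 + 33 = 100
Weight total: 1 + 2 + 3 = 6
WMA = 100 / 6 = 16.667

16.667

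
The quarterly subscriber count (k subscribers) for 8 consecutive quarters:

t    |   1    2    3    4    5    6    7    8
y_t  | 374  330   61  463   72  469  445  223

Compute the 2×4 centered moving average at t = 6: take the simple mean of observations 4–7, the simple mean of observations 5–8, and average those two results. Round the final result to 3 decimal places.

Sum over 4–7: 463 + 72 + 469 + 445 = 1449
Sum over 5–8: 72 + 469 + 445 + 223 = 1209
CMA at t=6 = (1449 + 1209) / (2·4) = 2658 / 8 = 332.250

332.250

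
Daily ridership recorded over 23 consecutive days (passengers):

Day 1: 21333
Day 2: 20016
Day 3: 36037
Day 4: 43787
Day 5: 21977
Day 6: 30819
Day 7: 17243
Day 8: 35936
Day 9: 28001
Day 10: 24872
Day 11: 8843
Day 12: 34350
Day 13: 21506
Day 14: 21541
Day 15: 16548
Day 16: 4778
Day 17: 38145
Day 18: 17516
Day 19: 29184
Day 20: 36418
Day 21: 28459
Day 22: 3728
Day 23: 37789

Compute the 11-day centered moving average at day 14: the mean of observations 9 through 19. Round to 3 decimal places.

22298.545

Sum of periods 9–19: 28001 + 24872 + 8843 + 34350 + 21506 + 21541 + 16548 + 4778 + 38145 + 17516 + 29184 = 245284
Divide by 11: 245284 / 11 = 22298.545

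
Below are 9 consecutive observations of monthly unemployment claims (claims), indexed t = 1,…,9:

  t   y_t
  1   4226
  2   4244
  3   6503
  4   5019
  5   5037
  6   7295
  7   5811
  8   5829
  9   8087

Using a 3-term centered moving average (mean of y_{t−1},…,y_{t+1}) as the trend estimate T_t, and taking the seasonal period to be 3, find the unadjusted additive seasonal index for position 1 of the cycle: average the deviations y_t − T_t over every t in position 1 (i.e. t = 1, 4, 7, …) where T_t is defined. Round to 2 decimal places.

Season position 1 occurs at t = 4, 7 (where T_t is defined).
t=4: T_4 = 5519.6667; y_4 − T_4 = 5019 − 5519.6667 = -500.6667
t=7: T_7 = 6311.6667; y_7 − T_7 = 5811 − 6311.6667 = -500.6667
Mean deviation: (-500.6667 + -500.6667) / 2 = -500.67

-500.67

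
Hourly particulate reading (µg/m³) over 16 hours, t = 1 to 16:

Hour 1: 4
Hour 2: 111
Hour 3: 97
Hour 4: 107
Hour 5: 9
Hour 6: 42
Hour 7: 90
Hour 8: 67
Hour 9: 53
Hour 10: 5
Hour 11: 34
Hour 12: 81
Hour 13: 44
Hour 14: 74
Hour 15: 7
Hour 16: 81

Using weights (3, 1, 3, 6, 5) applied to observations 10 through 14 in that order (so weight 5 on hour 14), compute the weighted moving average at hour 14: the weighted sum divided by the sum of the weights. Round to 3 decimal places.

Weighted sum: 3·5 + 1·34 + 3·81 + 6·44 + 5·74 = 15 + 34 + 243 + 264 + 370 = 926
Weight total: 3 + 1 + 3 + 6 + 5 = 18
WMA = 926 / 18 = 51.444

51.444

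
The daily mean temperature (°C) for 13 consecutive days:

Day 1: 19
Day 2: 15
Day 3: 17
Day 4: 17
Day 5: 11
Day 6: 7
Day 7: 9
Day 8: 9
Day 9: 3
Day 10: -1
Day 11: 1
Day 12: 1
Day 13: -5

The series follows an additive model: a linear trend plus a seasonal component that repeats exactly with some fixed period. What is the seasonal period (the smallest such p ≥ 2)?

4

First differences y_{t+1} − y_t: -4, 2, 0, -6, -4, 2, 0, -6, -4, 2, …
The difference pattern repeats every 4 terms and not for any smaller step, so p = 4.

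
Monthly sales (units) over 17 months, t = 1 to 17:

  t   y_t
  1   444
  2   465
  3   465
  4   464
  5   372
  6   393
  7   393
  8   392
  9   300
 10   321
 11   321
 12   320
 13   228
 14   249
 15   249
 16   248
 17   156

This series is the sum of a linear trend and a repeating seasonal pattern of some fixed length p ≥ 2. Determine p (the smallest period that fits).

First differences y_{t+1} − y_t: 21, 0, -1, -92, 21, 0, -1, -92, 21, 0, …
The difference pattern repeats every 4 terms and not for any smaller step, so p = 4.

4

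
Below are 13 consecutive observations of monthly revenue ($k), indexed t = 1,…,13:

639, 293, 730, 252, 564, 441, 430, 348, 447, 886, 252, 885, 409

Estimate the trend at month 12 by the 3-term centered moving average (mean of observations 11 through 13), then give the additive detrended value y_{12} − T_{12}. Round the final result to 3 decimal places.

369.667

Trend T_12 = (252 + 885 + 409) / 3 = 1546/3 = 515.33333
Detrended value: 885 − 515.33333 = 369.667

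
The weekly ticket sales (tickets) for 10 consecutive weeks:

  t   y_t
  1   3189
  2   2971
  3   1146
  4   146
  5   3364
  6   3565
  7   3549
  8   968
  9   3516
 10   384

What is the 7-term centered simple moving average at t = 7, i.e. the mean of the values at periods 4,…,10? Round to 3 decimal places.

Sum of periods 4–10: 146 + 3364 + 3565 + 3549 + 968 + 3516 + 384 = 15492
Divide by 7: 15492 / 7 = 2213.143

2213.143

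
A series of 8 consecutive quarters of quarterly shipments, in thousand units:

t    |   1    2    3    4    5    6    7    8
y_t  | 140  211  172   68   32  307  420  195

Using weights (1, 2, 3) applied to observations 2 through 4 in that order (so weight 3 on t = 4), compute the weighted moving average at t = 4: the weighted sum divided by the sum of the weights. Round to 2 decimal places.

126.50

Weighted sum: 1·211 + 2·172 + 3·68 = 211 + 344 + 204 = 759
Weight total: 1 + 2 + 3 = 6
WMA = 759 / 6 = 126.50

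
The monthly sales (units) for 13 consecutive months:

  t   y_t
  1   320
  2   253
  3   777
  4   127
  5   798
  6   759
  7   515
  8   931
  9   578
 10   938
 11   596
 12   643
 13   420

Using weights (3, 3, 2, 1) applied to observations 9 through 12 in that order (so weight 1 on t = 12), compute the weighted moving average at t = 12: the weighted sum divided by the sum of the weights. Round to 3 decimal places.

709.222

Weighted sum: 3·578 + 3·938 + 2·596 + 1·643 = 1734 + 2814 + 1192 + 643 = 6383
Weight total: 3 + 3 + 2 + 1 = 9
WMA = 6383 / 9 = 709.222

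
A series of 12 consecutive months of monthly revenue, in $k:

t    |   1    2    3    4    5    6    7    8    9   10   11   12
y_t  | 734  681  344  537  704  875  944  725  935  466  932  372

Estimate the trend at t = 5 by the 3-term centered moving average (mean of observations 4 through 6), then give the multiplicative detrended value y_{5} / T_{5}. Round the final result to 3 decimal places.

0.998

Trend T_5 = (537 + 704 + 875) / 3 = 2116/3 = 705.33333
Ratio to trend: 704 / 705.33333 = 0.998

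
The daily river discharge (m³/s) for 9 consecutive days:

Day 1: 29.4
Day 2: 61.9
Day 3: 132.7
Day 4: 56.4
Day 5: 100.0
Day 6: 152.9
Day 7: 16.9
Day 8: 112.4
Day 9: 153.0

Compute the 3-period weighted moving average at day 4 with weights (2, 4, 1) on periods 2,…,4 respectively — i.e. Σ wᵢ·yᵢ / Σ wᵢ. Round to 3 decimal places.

101.571

Weighted sum: 2·61.9 + 4·132.7 + 1·56.4 = 123.8 + 530.8 + 56.4 = 711.0
Weight total: 2 + 4 + 1 = 7
WMA = 711.0 / 7 = 101.571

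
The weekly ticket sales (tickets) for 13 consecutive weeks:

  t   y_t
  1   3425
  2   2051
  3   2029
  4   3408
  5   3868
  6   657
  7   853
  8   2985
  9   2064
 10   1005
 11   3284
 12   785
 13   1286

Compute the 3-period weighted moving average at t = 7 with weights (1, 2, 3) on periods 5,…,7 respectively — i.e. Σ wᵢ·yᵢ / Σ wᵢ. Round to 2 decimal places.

Weighted sum: 1·3868 + 2·657 + 3·853 = 3868 + 1314 + 2559 = 7741
Weight total: 1 + 2 + 3 = 6
WMA = 7741 / 6 = 1290.17

1290.17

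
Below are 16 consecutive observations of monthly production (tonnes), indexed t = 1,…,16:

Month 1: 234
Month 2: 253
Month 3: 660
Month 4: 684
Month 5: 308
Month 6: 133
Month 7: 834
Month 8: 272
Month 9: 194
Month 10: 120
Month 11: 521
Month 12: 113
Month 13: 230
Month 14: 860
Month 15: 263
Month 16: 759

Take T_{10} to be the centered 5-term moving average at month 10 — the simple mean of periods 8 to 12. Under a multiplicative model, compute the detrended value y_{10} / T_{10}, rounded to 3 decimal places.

Trend T_10 = (272 + 194 + 120 + 521 + 113) / 5 = 1220/5 = 244.00000
Ratio to trend: 120 / 244.00000 = 0.492

0.492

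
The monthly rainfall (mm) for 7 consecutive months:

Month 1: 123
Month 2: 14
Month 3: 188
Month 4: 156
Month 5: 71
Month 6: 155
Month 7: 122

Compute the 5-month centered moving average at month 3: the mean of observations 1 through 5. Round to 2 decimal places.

Sum of periods 1–5: 123 + 14 + 188 + 156 + 71 = 552
Divide by 5: 552 / 5 = 110.40

110.40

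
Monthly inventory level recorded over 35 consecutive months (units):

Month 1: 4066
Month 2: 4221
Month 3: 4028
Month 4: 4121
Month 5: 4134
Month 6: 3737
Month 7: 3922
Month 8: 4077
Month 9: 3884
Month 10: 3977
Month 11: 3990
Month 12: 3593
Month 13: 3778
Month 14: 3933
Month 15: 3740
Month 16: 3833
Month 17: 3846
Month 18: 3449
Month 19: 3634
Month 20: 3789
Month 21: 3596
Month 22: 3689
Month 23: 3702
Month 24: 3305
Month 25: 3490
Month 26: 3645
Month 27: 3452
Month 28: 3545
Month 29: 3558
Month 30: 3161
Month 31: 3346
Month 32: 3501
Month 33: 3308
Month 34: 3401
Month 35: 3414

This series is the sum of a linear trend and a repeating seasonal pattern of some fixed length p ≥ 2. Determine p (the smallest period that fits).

First differences y_{t+1} − y_t: 155, -193, 93, 13, -397, 185, 155, -193, 93, 13, -397, 185, 155, -193, …
The difference pattern repeats every 6 terms and not for any smaller step, so p = 6.

6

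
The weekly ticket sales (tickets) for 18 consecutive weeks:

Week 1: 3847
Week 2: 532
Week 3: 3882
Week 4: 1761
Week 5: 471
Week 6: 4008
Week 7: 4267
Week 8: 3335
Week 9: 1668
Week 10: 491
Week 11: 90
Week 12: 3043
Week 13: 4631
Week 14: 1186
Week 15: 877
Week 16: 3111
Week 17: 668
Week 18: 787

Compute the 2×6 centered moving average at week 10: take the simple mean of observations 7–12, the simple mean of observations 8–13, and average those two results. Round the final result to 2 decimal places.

2179.33

Sum over 7–12: 4267 + 3335 + 1668 + 491 + 90 + 3043 = 12894
Sum over 8–13: 3335 + 1668 + 491 + 90 + 3043 + 4631 = 13258
CMA at t=10 = (12894 + 13258) / (2·6) = 26152 / 12 = 2179.33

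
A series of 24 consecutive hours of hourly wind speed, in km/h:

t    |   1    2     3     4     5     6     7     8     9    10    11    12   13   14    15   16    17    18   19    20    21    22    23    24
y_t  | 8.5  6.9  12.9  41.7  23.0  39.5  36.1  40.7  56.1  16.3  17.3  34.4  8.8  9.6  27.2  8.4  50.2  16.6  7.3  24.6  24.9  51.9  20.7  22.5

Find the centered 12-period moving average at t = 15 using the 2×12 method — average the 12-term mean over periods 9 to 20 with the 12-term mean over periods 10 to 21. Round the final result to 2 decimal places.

21.77

Sum over 9–20: 56.1 + 16.3 + 17.3 + 34.4 + 8.8 + 9.6 + 27.2 + 8.4 + 50.2 + 16.6 + 7.3 + 24.6 = 276.8
Sum over 10–21: 16.3 + 17.3 + 34.4 + 8.8 + 9.6 + 27.2 + 8.4 + 50.2 + 16.6 + 7.3 + 24.6 + 24.9 = 245.6
CMA at t=15 = (276.8 + 245.6) / (2·12) = 522.4 / 24 = 21.77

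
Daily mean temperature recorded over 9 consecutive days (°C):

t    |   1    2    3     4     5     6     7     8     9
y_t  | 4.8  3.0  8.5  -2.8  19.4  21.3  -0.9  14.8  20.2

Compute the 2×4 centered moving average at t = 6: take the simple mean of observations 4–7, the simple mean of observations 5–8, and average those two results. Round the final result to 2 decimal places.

11.45

Sum over 4–7: (-2.8) + 19.4 + 21.3 + (-0.9) = 37.0
Sum over 5–8: 19.4 + 21.3 + (-0.9) + 14.8 = 54.6
CMA at t=6 = (37.0 + 54.6) / (2·4) = 91.6 / 8 = 11.45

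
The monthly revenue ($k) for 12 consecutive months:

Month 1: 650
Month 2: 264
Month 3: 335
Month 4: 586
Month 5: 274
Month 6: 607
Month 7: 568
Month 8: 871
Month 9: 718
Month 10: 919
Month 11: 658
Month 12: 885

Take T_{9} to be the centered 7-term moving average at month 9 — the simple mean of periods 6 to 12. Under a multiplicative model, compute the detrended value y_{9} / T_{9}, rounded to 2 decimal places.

Trend T_9 = (607 + 568 + 871 + 718 + 919 + 658 + 885) / 7 = 5226/7 = 746.5714
Ratio to trend: 718 / 746.5714 = 0.96

0.96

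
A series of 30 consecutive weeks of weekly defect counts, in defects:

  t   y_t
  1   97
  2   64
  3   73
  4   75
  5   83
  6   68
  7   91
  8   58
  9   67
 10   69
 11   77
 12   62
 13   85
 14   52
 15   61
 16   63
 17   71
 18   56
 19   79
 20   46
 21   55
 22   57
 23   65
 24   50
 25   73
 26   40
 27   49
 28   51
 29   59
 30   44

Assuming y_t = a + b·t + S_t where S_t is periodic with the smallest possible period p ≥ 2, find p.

6

First differences y_{t+1} − y_t: -33, 9, 2, 8, -15, 23, -33, 9, 2, 8, -15, 23, -33, 9, …
The difference pattern repeats every 6 terms and not for any smaller step, so p = 6.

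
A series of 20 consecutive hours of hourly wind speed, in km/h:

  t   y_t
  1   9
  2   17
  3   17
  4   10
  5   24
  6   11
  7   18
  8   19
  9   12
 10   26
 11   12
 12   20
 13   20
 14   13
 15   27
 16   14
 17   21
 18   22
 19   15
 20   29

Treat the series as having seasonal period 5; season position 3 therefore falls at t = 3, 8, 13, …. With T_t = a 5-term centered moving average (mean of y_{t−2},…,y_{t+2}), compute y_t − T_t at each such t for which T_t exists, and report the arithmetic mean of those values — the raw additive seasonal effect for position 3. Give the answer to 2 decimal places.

Season position 3 occurs at t = 3, 8, 13, 18 (where T_t is defined).
t=3: T_3 = 15.4000; y_3 − T_3 = 17 − 15.4000 = 1.6000
t=8: T_8 = 17.2000; y_8 − T_8 = 19 − 17.2000 = 1.8000
t=13: T_13 = 18.4000; y_13 − T_13 = 20 − 18.4000 = 1.6000
t=18: T_18 = 20.2000; y_18 − T_18 = 22 − 20.2000 = 1.8000
Mean deviation: (1.6000 + 1.8000 + 1.6000 + 1.8000) / 4 = 1.70

1.70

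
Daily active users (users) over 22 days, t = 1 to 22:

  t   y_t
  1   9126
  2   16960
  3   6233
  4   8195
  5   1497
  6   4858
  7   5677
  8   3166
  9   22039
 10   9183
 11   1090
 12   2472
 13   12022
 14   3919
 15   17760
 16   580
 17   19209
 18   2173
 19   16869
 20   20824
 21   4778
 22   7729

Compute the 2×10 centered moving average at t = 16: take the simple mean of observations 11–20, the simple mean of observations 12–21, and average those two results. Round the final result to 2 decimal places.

9876.20

Sum over 11–20: 1090 + 2472 + 12022 + 3919 + 17760 + 580 + 19209 + 2173 + 16869 + 20824 = 96918
Sum over 12–21: 2472 + 12022 + 3919 + 17760 + 580 + 19209 + 2173 + 16869 + 20824 + 4778 = 100606
CMA at t=16 = (96918 + 100606) / (2·10) = 197524 / 20 = 9876.20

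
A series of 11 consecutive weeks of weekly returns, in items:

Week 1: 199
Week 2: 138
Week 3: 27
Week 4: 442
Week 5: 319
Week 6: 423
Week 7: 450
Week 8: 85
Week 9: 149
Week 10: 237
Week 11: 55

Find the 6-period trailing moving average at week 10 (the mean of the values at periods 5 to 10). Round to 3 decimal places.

277.167

Sum of periods 5–10: 319 + 423 + 450 + 85 + 149 + 237 = 1663
Divide by 6: 1663 / 6 = 277.167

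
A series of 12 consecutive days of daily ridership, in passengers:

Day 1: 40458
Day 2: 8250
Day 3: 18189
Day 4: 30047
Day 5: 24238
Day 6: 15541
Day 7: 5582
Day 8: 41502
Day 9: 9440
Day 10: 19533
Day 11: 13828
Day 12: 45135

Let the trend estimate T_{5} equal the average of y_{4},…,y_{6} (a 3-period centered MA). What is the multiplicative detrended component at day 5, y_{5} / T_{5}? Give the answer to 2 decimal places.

1.04

Trend T_5 = (30047 + 24238 + 15541) / 3 = 69826/3 = 23275.3333
Ratio to trend: 24238 / 23275.3333 = 1.04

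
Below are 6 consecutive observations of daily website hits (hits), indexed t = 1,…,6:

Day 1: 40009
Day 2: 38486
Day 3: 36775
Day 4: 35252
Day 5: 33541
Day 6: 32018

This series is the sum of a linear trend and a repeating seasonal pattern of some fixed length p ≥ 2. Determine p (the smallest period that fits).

First differences y_{t+1} − y_t: -1523, -1711, -1523, -1711, -1523, …
The difference pattern repeats every 2 terms and not for any smaller step, so p = 2.

2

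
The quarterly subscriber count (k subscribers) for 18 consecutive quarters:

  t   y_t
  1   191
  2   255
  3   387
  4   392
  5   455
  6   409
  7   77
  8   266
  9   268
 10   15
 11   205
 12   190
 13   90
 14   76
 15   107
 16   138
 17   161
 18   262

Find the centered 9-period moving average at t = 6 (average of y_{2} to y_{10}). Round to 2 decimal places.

Sum of periods 2–10: 255 + 387 + 392 + 455 + 409 + 77 + 266 + 268 + 15 = 2524
Divide by 9: 2524 / 9 = 280.44

280.44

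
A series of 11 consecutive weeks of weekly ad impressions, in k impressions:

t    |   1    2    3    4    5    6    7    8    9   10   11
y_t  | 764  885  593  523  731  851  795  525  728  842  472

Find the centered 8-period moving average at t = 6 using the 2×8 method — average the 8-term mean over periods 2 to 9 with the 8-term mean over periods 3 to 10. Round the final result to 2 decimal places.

Sum over 2–9: 885 + 593 + 523 + 731 + 851 + 795 + 525 + 728 = 5631
Sum over 3–10: 593 + 523 + 731 + 851 + 795 + 525 + 728 + 842 = 5588
CMA at t=6 = (5631 + 5588) / (2·8) = 11219 / 16 = 701.19

701.19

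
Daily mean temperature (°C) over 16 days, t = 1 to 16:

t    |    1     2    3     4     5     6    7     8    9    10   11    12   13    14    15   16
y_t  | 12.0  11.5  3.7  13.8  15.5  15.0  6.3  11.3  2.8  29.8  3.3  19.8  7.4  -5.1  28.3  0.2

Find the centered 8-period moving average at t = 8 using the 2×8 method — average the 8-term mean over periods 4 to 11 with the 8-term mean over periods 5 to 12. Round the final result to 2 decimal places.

12.60

Sum over 4–11: 13.8 + 15.5 + 15.0 + 6.3 + 11.3 + 2.8 + 29.8 + 3.3 = 97.8
Sum over 5–12: 15.5 + 15.0 + 6.3 + 11.3 + 2.8 + 29.8 + 3.3 + 19.8 = 103.8
CMA at t=8 = (97.8 + 103.8) / (2·8) = 201.6 / 16 = 12.60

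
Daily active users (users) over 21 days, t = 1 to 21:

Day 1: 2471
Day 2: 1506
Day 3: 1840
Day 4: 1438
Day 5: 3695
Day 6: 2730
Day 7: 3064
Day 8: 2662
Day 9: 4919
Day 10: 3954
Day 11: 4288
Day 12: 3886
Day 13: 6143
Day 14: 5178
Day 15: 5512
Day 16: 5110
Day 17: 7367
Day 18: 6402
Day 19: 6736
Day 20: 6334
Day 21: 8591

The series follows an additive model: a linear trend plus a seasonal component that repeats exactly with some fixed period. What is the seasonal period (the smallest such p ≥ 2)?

First differences y_{t+1} − y_t: -965, 334, -402, 2257, -965, 334, -402, 2257, -965, 334, …
The difference pattern repeats every 4 terms and not for any smaller step, so p = 4.

4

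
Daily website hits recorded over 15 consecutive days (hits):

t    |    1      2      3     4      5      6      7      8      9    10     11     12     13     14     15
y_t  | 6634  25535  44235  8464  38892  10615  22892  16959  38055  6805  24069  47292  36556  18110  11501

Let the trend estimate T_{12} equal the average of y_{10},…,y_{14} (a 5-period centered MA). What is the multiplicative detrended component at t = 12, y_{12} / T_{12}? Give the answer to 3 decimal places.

1.780

Trend T_12 = (6805 + 24069 + 47292 + 36556 + 18110) / 5 = 132832/5 = 26566.40000
Ratio to trend: 47292 / 26566.40000 = 1.780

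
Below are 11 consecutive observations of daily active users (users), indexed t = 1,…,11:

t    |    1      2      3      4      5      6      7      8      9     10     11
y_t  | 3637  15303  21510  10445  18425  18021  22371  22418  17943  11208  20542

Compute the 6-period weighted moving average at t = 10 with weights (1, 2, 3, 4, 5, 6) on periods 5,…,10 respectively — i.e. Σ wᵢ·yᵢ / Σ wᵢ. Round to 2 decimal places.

17534.05

Weighted sum: 1·18425 + 2·18021 + 3·22371 + 4·22418 + 5·17943 + 6·11208 = 18425 + 36042 + 67113 + 89672 + 89715 + 67248 = 368215
Weight total: 1 + 2 + 3 + 4 + 5 + 6 = 21
WMA = 368215 / 21 = 17534.05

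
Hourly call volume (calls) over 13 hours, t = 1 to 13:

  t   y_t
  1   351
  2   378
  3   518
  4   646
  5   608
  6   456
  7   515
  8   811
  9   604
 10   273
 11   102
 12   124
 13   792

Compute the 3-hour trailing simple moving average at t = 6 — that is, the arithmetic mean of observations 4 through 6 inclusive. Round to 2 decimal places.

570.00

Sum of periods 4–6: 646 + 608 + 456 = 1710
Divide by 3: 1710 / 3 = 570.00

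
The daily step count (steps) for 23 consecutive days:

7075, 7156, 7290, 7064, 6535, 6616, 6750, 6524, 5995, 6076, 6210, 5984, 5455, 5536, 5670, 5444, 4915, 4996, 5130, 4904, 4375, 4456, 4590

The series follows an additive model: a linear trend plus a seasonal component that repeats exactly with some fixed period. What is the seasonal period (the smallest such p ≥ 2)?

4

First differences y_{t+1} − y_t: 81, 134, -226, -529, 81, 134, -226, -529, 81, 134, …
The difference pattern repeats every 4 terms and not for any smaller step, so p = 4.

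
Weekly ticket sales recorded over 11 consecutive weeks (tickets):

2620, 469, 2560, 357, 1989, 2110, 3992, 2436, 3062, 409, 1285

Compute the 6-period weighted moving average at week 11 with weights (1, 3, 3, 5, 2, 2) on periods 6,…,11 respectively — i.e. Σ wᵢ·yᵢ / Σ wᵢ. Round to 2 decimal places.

Weighted sum: 1·2110 + 3·3992 + 3·2436 + 5·3062 + 2·409 + 2·1285 = 2110 + 11976 + 7308 + 15310 + 818 + 2570 = 40092
Weight total: 1 + 3 + 3 + 5 + 2 + 2 = 16
WMA = 40092 / 16 = 2505.75

2505.75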